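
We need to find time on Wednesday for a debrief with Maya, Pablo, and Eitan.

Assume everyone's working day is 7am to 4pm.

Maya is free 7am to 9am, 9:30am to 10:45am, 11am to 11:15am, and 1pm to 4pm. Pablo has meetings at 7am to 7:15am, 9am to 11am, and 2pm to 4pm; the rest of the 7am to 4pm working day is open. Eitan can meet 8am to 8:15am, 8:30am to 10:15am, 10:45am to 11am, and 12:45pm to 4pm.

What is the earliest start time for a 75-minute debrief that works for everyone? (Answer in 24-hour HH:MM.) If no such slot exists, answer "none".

Pablo free within 07:00–16:00: 07:15–09:00, 11:00–14:00.
Maya ∩ Pablo: 07:15–09:00, 11:00–11:15, 13:00–14:00.
Maya ∩ Pablo ∩ Eitan: 08:00–08:15, 08:30–09:00, 13:00–14:00.
Windows ≥ 75 min: (none).

none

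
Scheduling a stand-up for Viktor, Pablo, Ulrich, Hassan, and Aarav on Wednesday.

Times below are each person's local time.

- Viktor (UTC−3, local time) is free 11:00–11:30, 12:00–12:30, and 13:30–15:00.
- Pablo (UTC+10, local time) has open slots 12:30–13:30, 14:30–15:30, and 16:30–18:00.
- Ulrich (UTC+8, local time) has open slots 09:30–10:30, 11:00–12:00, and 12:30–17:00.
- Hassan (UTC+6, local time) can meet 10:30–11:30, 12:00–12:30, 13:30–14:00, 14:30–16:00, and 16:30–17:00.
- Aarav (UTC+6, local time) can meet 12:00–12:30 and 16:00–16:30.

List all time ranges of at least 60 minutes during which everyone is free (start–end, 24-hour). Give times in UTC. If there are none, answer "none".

none

Viktor → UTC: 14:00–14:30, 15:00–15:30, 16:30–18:00.
Pablo → UTC: 02:30–03:30, 04:30–05:30, 06:30–08:00.
Ulrich → UTC: 01:30–02:30, 03:00–04:00, 04:30–09:00.
Hassan → UTC: 04:30–05:30, 06:00–06:30, 07:30–08:00, 08:30–10:00, 10:30–11:00.
Aarav → UTC: 06:00–06:30, 10:00–10:30.
Viktor ∩ Pablo: (none).
Viktor ∩ Pablo ∩ Ulrich: (none).
Viktor ∩ Pablo ∩ Ulrich ∩ Hassan: (none).
Viktor ∩ Pablo ∩ Ulrich ∩ Hassan ∩ Aarav: (none).
Windows ≥ 60 min: (none).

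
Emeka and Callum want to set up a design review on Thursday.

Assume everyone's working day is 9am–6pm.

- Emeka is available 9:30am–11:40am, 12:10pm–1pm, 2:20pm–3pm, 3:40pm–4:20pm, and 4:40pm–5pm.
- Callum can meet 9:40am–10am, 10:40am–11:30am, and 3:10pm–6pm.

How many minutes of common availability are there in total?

130 minutes

Emeka ∩ Callum: 09:40–10:00, 10:40–11:30, 15:40–16:20, 16:40–17:00.
Total common minutes: 20 + 50 + 40 + 20 = 130.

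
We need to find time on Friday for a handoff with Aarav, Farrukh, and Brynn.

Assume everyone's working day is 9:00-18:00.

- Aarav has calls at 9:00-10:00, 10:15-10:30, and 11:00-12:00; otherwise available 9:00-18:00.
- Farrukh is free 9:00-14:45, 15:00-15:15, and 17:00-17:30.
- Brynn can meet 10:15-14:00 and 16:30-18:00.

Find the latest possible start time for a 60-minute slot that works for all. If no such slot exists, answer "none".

13:00

Aarav free within 09:00–18:00: 10:00–10:15, 10:30–11:00, 12:00–18:00.
Aarav ∩ Farrukh: 10:00–10:15, 10:30–11:00, 12:00–14:45, 15:00–15:15, 17:00–17:30.
Aarav ∩ Farrukh ∩ Brynn: 10:30–11:00, 12:00–14:00, 17:00–17:30.
Windows ≥ 60 min: 12:00–14:00.
Latest start in the last window 12:00–14:00 is 14:00 − 60 min = 13:00.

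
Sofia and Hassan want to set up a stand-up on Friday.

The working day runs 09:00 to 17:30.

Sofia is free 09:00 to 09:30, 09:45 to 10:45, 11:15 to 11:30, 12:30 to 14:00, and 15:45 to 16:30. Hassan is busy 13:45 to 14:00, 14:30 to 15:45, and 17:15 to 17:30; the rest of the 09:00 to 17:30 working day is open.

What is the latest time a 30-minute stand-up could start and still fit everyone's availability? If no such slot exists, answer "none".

16:00

Hassan free within 09:00–17:30: 09:00–13:45, 14:00–14:30, 15:45–17:15.
Sofia ∩ Hassan: 09:00–09:30, 09:45–10:45, 11:15–11:30, 12:30–13:45, 15:45–16:30.
Windows ≥ 30 min: 09:00–09:30, 09:45–10:45, 12:30–13:45, 15:45–16:30.
Latest start in the last window 15:45–16:30 is 16:30 − 30 min = 16:00.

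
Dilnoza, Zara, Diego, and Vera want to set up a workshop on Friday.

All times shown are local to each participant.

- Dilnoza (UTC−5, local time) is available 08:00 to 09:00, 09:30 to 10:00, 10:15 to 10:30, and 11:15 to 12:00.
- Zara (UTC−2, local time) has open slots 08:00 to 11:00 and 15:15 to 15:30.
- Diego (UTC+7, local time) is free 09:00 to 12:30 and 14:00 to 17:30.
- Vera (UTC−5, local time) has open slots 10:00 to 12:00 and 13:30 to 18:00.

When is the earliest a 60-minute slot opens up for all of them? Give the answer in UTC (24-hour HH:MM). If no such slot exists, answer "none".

none

Dilnoza → UTC: 13:00–14:00, 14:30–15:00, 15:15–15:30, 16:15–17:00.
Zara → UTC: 10:00–13:00, 17:15–17:30.
Diego → UTC: 02:00–05:30, 07:00–10:30.
Vera → UTC: 15:00–17:00, 18:30–23:00.
Dilnoza ∩ Zara: (none).
Dilnoza ∩ Zara ∩ Diego: (none).
Dilnoza ∩ Zara ∩ Diego ∩ Vera: (none).
Windows ≥ 60 min: (none).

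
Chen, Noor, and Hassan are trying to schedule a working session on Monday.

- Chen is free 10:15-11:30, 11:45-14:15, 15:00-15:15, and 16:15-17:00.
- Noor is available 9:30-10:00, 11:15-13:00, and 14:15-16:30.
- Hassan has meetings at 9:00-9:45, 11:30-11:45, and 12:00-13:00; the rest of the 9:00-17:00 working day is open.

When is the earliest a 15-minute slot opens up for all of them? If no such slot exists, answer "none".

11:15

Hassan free within 09:00–17:00: 09:45–11:30, 11:45–12:00, 13:00–17:00.
Chen ∩ Noor: 11:15–11:30, 11:45–13:00, 15:00–15:15, 16:15–16:30.
Chen ∩ Noor ∩ Hassan: 11:15–11:30, 11:45–12:00, 15:00–15:15, 16:15–16:30.
Windows ≥ 15 min: 11:15–11:30, 11:45–12:00, 15:00–15:15, 16:15–16:30.
Earliest such window starts at 11:15.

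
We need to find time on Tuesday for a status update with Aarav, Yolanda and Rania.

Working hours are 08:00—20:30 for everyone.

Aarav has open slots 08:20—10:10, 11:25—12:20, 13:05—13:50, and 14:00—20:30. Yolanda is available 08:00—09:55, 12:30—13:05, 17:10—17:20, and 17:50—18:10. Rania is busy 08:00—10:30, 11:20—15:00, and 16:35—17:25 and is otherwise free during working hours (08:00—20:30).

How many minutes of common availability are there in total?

20 minutes

Rania free within 08:00–20:30: 10:30–11:20, 15:00–16:35, 17:25–20:30.
Aarav ∩ Yolanda: 08:20–09:55, 17:10–17:20, 17:50–18:10.
Aarav ∩ Yolanda ∩ Rania: 17:50–18:10.
Total common minutes: 20.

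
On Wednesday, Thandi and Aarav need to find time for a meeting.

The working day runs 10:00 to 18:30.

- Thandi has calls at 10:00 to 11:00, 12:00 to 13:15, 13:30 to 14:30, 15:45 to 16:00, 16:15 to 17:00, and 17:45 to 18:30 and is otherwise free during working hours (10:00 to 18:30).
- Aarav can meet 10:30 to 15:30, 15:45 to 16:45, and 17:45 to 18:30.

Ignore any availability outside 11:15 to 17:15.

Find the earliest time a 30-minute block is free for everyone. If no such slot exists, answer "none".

11:15

Thandi free within 10:00–18:30: 11:00–12:00, 13:15–13:30, 14:30–15:45, 16:00–16:15, 17:00–17:45.
Thandi ∩ Aarav: 11:00–12:00, 13:15–13:30, 14:30–15:30, 16:00–16:15.
Restricted to 11:15–17:15: 11:15–12:00, 13:15–13:30, 14:30–15:30, 16:00–16:15.
Windows ≥ 30 min: 11:15–12:00, 14:30–15:30.
Earliest such window starts at 11:15.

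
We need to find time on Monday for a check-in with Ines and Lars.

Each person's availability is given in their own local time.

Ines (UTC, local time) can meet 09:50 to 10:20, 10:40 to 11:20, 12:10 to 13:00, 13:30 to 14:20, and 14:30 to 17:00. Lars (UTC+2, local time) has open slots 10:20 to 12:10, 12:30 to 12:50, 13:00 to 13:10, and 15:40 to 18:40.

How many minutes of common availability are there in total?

Ines → UTC: 09:50–10:20, 10:40–11:20, 12:10–13:00, 13:30–14:20, 14:30–17:00.
Lars → UTC: 08:20–10:10, 10:30–10:50, 11:00–11:10, 13:40–16:40.
Ines ∩ Lars: 09:50–10:10, 10:40–10:50, 11:00–11:10, 13:40–14:20, 14:30–16:40.
Total common minutes: 20 + 10 + 10 + 40 + 130 = 210.

210 minutes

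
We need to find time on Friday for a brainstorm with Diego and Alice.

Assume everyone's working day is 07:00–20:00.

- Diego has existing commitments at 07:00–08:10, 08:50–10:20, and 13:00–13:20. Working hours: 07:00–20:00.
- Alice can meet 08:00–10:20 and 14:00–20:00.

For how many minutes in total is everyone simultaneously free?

400 minutes

Diego free within 07:00–20:00: 08:10–08:50, 10:20–13:00, 13:20–20:00.
Diego ∩ Alice: 08:10–08:50, 14:00–20:00.
Total common minutes: 40 + 360 = 400.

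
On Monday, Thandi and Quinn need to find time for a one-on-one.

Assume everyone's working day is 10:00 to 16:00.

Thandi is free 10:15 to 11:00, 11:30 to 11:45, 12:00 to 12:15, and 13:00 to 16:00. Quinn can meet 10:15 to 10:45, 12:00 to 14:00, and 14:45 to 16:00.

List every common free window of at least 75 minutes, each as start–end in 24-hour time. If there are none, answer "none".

Thandi ∩ Quinn: 10:15–10:45, 12:00–12:15, 13:00–14:00, 14:45–16:00.
Windows ≥ 75 min: 14:45–16:00.

14:45–16:00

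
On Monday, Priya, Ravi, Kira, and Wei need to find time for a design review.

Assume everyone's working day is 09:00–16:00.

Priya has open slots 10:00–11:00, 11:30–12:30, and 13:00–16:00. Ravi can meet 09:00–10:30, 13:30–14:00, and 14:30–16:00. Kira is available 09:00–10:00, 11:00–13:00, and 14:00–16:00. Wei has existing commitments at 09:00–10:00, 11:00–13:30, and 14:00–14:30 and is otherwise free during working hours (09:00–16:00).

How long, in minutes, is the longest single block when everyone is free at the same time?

90 minutes

Wei free within 09:00–16:00: 10:00–11:00, 13:30–14:00, 14:30–16:00.
Priya ∩ Ravi: 10:00–10:30, 13:30–14:00, 14:30–16:00.
Priya ∩ Ravi ∩ Kira: 14:30–16:00.
Priya ∩ Ravi ∩ Kira ∩ Wei: 14:30–16:00.
Single common window of 90 minutes.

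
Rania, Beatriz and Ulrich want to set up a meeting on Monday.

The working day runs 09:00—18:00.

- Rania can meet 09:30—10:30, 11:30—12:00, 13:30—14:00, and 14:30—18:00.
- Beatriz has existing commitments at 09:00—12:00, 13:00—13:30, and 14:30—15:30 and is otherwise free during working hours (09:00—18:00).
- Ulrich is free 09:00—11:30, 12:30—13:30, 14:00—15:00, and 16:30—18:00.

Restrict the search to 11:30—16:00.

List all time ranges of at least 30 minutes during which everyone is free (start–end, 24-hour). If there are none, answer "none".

Beatriz free within 09:00–18:00: 12:00–13:00, 13:30–14:30, 15:30–18:00.
Rania ∩ Beatriz: 13:30–14:00, 15:30–18:00.
Rania ∩ Beatriz ∩ Ulrich: 16:30–18:00.
Restricted to 11:30–16:00: (none).
Windows ≥ 30 min: (none).

none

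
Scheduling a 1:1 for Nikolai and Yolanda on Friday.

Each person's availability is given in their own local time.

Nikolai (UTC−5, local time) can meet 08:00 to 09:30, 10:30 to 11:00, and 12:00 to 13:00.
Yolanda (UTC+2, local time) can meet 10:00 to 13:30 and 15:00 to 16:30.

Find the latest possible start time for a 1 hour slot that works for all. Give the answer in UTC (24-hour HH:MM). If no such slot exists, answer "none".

Nikolai → UTC: 13:00–14:30, 15:30–16:00, 17:00–18:00.
Yolanda → UTC: 08:00–11:30, 13:00–14:30.
Nikolai ∩ Yolanda: 13:00–14:30.
Windows ≥ 60 min: 13:00–14:30.
Latest start in the last window 13:00–14:30 is 14:30 − 60 min = 13:30.

13:30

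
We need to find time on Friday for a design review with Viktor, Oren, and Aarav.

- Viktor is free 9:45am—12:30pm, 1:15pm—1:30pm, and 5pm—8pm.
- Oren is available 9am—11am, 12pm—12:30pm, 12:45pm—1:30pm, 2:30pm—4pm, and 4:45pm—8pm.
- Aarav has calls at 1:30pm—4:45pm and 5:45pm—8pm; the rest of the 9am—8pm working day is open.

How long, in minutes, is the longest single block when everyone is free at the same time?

Aarav free within 09:00–20:00: 09:00–13:30, 16:45–17:45.
Viktor ∩ Oren: 09:45–11:00, 12:00–12:30, 13:15–13:30, 17:00–20:00.
Viktor ∩ Oren ∩ Aarav: 09:45–11:00, 12:00–12:30, 13:15–13:30, 17:00–17:45.
Common window lengths: 75, 30, 15, 45 min; longest is 75.

75 minutes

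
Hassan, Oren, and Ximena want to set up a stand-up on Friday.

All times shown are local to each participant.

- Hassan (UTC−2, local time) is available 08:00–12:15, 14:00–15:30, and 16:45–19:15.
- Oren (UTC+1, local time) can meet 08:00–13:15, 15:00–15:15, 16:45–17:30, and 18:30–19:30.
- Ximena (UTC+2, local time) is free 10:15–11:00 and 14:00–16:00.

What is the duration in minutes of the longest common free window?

Hassan → UTC: 10:00–14:15, 16:00–17:30, 18:45–21:15.
Oren → UTC: 07:00–12:15, 14:00–14:15, 15:45–16:30, 17:30–18:30.
Ximena → UTC: 08:15–09:00, 12:00–14:00.
Hassan ∩ Oren: 10:00–12:15, 14:00–14:15, 16:00–16:30.
Hassan ∩ Oren ∩ Ximena: 12:00–12:15.
Single common window of 15 minutes.

15 minutes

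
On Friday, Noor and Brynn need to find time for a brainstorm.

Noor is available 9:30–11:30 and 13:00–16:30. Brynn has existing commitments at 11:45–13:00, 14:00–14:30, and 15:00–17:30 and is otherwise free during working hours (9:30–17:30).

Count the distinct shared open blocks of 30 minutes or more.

Brynn free within 09:30–17:30: 09:30–11:45, 13:00–14:00, 14:30–15:00.
Noor ∩ Brynn: 09:30–11:30, 13:00–14:00, 14:30–15:00.
Windows ≥ 30 min: 09:30–11:30, 13:00–14:00, 14:30–15:00.
That's 3 windows.

3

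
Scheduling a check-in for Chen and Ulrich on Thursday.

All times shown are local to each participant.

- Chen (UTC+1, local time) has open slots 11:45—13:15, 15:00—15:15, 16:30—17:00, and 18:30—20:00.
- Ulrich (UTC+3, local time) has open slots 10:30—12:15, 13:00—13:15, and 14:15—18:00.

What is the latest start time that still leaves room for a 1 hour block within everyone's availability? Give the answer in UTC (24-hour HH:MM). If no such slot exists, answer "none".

Chen → UTC: 10:45–12:15, 14:00–14:15, 15:30–16:00, 17:30–19:00.
Ulrich → UTC: 07:30–09:15, 10:00–10:15, 11:15–15:00.
Chen ∩ Ulrich: 11:15–12:15, 14:00–14:15.
Windows ≥ 60 min: 11:15–12:15.
Latest start in the last window 11:15–12:15 is 12:15 − 60 min = 11:15.

11:15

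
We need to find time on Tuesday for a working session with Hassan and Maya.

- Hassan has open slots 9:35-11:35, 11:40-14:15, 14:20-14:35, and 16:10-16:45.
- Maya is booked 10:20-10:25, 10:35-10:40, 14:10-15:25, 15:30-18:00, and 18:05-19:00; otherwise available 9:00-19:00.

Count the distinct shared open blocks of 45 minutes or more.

3

Maya free within 09:00–19:00: 09:00–10:20, 10:25–10:35, 10:40–14:10, 15:25–15:30, 18:00–18:05.
Hassan ∩ Maya: 09:35–10:20, 10:25–10:35, 10:40–11:35, 11:40–14:10.
Windows ≥ 45 min: 09:35–10:20, 10:40–11:35, 11:40–14:10.
That's 3 windows.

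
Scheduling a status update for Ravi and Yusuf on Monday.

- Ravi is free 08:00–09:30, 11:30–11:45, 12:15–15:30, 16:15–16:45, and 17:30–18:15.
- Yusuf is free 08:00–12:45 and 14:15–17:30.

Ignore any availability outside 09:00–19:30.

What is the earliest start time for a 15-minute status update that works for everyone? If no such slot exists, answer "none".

Ravi ∩ Yusuf: 08:00–09:30, 11:30–11:45, 12:15–12:45, 14:15–15:30, 16:15–16:45.
Restricted to 09:00–19:30: 09:00–09:30, 11:30–11:45, 12:15–12:45, 14:15–15:30, 16:15–16:45.
Windows ≥ 15 min: 09:00–09:30, 11:30–11:45, 12:15–12:45, 14:15–15:30, 16:15–16:45.
Earliest such window starts at 09:00.

09:00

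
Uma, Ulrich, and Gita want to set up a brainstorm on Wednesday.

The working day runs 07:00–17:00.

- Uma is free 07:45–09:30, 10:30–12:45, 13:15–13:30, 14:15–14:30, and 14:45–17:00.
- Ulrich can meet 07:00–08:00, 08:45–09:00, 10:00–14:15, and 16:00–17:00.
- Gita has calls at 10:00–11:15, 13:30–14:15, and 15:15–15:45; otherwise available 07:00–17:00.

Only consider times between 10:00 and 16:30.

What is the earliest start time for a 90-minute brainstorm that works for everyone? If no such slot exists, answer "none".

Gita free within 07:00–17:00: 07:00–10:00, 11:15–13:30, 14:15–15:15, 15:45–17:00.
Uma ∩ Ulrich: 07:45–08:00, 08:45–09:00, 10:30–12:45, 13:15–13:30, 16:00–17:00.
Uma ∩ Ulrich ∩ Gita: 07:45–08:00, 08:45–09:00, 11:15–12:45, 13:15–13:30, 16:00–17:00.
Restricted to 10:00–16:30: 11:15–12:45, 13:15–13:30, 16:00–16:30.
Windows ≥ 90 min: 11:15–12:45.
Earliest such window starts at 11:15.

11:15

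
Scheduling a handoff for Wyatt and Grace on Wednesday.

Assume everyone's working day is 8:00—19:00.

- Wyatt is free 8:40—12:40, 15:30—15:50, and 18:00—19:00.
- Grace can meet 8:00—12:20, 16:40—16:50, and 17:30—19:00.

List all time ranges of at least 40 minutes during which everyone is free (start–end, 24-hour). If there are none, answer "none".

Wyatt ∩ Grace: 08:40–12:20, 18:00–19:00.
Windows ≥ 40 min: 08:40–12:20, 18:00–19:00.

08:40–12:20, 18:00–19:00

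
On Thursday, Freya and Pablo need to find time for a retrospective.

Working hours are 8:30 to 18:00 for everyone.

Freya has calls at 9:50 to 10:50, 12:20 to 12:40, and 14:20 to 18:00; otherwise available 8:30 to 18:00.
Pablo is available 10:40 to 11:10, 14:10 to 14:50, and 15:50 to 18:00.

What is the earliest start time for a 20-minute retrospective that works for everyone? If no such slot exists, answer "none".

Freya free within 08:30–18:00: 08:30–09:50, 10:50–12:20, 12:40–14:20.
Freya ∩ Pablo: 10:50–11:10, 14:10–14:20.
Windows ≥ 20 min: 10:50–11:10.
Earliest such window starts at 10:50.

10:50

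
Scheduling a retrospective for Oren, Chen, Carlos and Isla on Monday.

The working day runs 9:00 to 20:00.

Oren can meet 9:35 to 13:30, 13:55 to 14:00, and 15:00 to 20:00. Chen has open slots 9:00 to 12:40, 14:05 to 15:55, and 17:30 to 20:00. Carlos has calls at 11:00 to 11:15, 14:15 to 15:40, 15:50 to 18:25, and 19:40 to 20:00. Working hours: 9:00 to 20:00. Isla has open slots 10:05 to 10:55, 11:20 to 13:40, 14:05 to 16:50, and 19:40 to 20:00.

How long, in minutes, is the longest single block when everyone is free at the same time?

80 minutes

Carlos free within 09:00–20:00: 09:00–11:00, 11:15–14:15, 15:40–15:50, 18:25–19:40.
Oren ∩ Chen: 09:35–12:40, 15:00–15:55, 17:30–20:00.
Oren ∩ Chen ∩ Carlos: 09:35–11:00, 11:15–12:40, 15:40–15:50, 18:25–19:40.
Oren ∩ Chen ∩ Carlos ∩ Isla: 10:05–10:55, 11:20–12:40, 15:40–15:50.
Common window lengths: 50, 80, 10 min; longest is 80.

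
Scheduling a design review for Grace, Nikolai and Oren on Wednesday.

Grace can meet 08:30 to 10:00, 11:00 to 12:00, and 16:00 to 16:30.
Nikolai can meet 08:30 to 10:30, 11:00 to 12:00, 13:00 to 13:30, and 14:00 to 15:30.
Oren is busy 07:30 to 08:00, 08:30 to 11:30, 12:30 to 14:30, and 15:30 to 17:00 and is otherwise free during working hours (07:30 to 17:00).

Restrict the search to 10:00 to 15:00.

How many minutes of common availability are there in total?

30 minutes

Oren free within 07:30–17:00: 08:00–08:30, 11:30–12:30, 14:30–15:30.
Grace ∩ Nikolai: 08:30–10:00, 11:00–12:00.
Grace ∩ Nikolai ∩ Oren: 11:30–12:00.
Restricted to 10:00–15:00: 11:30–12:00.
Total common minutes: 30.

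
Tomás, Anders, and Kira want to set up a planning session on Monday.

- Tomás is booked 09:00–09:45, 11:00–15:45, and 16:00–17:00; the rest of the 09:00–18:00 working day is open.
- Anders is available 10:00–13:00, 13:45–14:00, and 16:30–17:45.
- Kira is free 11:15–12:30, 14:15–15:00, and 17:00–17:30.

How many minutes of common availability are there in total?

Tomás free within 09:00–18:00: 09:45–11:00, 15:45–16:00, 17:00–18:00.
Tomás ∩ Anders: 10:00–11:00, 17:00–17:45.
Tomás ∩ Anders ∩ Kira: 17:00–17:30.
Total common minutes: 30.

30 minutes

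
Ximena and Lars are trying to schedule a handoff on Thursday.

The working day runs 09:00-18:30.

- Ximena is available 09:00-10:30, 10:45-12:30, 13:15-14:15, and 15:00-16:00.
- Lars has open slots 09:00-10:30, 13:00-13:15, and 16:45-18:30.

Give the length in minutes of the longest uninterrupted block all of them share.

90 minutes

Ximena ∩ Lars: 09:00–10:30.
Single common window of 90 minutes.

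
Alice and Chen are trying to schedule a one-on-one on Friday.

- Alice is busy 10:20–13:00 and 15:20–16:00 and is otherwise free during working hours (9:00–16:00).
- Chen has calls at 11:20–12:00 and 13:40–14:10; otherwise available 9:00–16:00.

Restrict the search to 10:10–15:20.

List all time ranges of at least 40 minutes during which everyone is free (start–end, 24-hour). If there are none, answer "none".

Alice free within 09:00–16:00: 09:00–10:20, 13:00–15:20.
Chen free within 09:00–16:00: 09:00–11:20, 12:00–13:40, 14:10–16:00.
Alice ∩ Chen: 09:00–10:20, 13:00–13:40, 14:10–15:20.
Restricted to 10:10–15:20: 10:10–10:20, 13:00–13:40, 14:10–15:20.
Windows ≥ 40 min: 13:00–13:40, 14:10–15:20.

13:00–13:40, 14:10–15:20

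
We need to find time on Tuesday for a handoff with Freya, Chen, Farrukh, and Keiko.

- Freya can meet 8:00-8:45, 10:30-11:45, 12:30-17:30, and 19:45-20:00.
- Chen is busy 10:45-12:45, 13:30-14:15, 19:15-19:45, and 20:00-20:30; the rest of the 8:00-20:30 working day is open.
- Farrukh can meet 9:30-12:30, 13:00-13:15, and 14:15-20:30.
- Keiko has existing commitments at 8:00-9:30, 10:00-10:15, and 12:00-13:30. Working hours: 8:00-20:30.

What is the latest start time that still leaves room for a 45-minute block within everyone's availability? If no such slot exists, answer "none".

Chen free within 08:00–20:30: 08:00–10:45, 12:45–13:30, 14:15–19:15, 19:45–20:00.
Keiko free within 08:00–20:30: 09:30–10:00, 10:15–12:00, 13:30–20:30.
Freya ∩ Chen: 08:00–08:45, 10:30–10:45, 12:45–13:30, 14:15–17:30, 19:45–20:00.
Freya ∩ Chen ∩ Farrukh: 10:30–10:45, 13:00–13:15, 14:15–17:30, 19:45–20:00.
Freya ∩ Chen ∩ Farrukh ∩ Keiko: 10:30–10:45, 14:15–17:30, 19:45–20:00.
Windows ≥ 45 min: 14:15–17:30.
Latest start in the last window 14:15–17:30 is 17:30 − 45 min = 16:45.

16:45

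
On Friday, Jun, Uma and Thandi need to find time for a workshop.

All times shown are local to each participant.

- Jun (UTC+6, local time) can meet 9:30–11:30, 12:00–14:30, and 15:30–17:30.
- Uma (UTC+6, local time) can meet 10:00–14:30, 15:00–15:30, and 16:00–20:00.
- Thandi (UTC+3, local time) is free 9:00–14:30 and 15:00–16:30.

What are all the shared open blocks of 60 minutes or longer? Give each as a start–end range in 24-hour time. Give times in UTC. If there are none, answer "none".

06:00–08:30, 10:00–11:30

Jun → UTC: 03:30–05:30, 06:00–08:30, 09:30–11:30.
Uma → UTC: 04:00–08:30, 09:00–09:30, 10:00–14:00.
Thandi → UTC: 06:00–11:30, 12:00–13:30.
Jun ∩ Uma: 04:00–05:30, 06:00–08:30, 10:00–11:30.
Jun ∩ Uma ∩ Thandi: 06:00–08:30, 10:00–11:30.
Windows ≥ 60 min: 06:00–08:30, 10:00–11:30.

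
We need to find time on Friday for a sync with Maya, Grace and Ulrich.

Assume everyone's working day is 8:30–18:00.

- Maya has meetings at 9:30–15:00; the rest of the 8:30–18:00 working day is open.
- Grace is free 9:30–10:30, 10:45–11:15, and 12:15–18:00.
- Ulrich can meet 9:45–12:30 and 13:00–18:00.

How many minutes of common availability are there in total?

180 minutes

Maya free within 08:30–18:00: 08:30–09:30, 15:00–18:00.
Maya ∩ Grace: 15:00–18:00.
Maya ∩ Grace ∩ Ulrich: 15:00–18:00.
Total common minutes: 180.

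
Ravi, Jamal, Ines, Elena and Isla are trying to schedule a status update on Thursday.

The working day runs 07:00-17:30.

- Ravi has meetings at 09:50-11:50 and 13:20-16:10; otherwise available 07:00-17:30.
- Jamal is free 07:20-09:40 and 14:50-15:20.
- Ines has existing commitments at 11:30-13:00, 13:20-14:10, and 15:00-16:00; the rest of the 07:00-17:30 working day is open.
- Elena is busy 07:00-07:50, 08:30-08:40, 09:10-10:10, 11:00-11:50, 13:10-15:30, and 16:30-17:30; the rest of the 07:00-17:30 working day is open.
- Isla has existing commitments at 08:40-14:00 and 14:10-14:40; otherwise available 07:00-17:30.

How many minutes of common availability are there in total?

40 minutes

Ravi free within 07:00–17:30: 07:00–09:50, 11:50–13:20, 16:10–17:30.
Ines free within 07:00–17:30: 07:00–11:30, 13:00–13:20, 14:10–15:00, 16:00–17:30.
Elena free within 07:00–17:30: 07:50–08:30, 08:40–09:10, 10:10–11:00, 11:50–13:10, 15:30–16:30.
Isla free within 07:00–17:30: 07:00–08:40, 14:00–14:10, 14:40–17:30.
Ravi ∩ Jamal: 07:20–09:40.
Ravi ∩ Jamal ∩ Ines: 07:20–09:40.
Ravi ∩ Jamal ∩ Ines ∩ Elena: 07:50–08:30, 08:40–09:10.
Ravi ∩ Jamal ∩ Ines ∩ Elena ∩ Isla: 07:50–08:30.
Total common minutes: 40.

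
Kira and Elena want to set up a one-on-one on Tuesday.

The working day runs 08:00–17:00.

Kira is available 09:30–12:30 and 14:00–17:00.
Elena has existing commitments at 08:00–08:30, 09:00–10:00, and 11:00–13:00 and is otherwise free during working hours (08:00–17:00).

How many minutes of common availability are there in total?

Elena free within 08:00–17:00: 08:30–09:00, 10:00–11:00, 13:00–17:00.
Kira ∩ Elena: 10:00–11:00, 14:00–17:00.
Total common minutes: 60 + 180 = 240.

240 minutes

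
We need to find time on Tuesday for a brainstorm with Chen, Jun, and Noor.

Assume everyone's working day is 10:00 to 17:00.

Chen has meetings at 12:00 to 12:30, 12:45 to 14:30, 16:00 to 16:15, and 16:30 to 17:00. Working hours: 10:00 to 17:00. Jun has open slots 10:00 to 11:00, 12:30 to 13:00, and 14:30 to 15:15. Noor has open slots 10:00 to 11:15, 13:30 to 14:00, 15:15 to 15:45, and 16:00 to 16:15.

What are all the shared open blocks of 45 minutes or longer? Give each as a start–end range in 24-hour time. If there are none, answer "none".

Chen free within 10:00–17:00: 10:00–12:00, 12:30–12:45, 14:30–16:00, 16:15–16:30.
Chen ∩ Jun: 10:00–11:00, 12:30–12:45, 14:30–15:15.
Chen ∩ Jun ∩ Noor: 10:00–11:00.
Windows ≥ 45 min: 10:00–11:00.

10:00–11:00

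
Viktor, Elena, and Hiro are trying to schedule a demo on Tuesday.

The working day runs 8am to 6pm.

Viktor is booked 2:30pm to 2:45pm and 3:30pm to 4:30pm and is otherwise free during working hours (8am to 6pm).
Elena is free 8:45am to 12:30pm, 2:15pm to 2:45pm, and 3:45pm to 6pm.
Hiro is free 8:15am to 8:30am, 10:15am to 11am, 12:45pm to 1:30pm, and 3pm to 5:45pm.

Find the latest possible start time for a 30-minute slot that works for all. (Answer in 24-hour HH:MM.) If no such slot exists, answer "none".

Viktor free within 08:00–18:00: 08:00–14:30, 14:45–15:30, 16:30–18:00.
Viktor ∩ Elena: 08:45–12:30, 14:15–14:30, 16:30–18:00.
Viktor ∩ Elena ∩ Hiro: 10:15–11:00, 16:30–17:45.
Windows ≥ 30 min: 10:15–11:00, 16:30–17:45.
Latest start in the last window 16:30–17:45 is 17:45 − 30 min = 17:15.

17:15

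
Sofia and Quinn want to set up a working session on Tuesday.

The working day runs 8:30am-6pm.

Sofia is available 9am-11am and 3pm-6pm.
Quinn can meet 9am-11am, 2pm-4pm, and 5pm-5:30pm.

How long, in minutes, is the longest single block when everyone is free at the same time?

120 minutes

Sofia ∩ Quinn: 09:00–11:00, 15:00–16:00, 17:00–17:30.
Common window lengths: 120, 60, 30 min; longest is 120.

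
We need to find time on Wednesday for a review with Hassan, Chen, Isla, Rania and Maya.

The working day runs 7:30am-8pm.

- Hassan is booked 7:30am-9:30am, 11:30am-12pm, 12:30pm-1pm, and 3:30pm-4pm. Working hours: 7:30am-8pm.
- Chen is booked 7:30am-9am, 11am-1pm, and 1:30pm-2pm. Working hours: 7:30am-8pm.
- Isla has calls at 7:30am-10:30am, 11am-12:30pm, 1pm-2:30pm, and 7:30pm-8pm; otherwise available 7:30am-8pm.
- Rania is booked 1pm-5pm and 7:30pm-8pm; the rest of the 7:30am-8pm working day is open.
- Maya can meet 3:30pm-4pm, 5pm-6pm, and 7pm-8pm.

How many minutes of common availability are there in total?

90 minutes

Hassan free within 07:30–20:00: 09:30–11:30, 12:00–12:30, 13:00–15:30, 16:00–20:00.
Chen free within 07:30–20:00: 09:00–11:00, 13:00–13:30, 14:00–20:00.
Isla free within 07:30–20:00: 10:30–11:00, 12:30–13:00, 14:30–19:30.
Rania free within 07:30–20:00: 07:30–13:00, 17:00–19:30.
Hassan ∩ Chen: 09:30–11:00, 13:00–13:30, 14:00–15:30, 16:00–20:00.
Hassan ∩ Chen ∩ Isla: 10:30–11:00, 14:30–15:30, 16:00–19:30.
Hassan ∩ Chen ∩ Isla ∩ Rania: 10:30–11:00, 17:00–19:30.
Hassan ∩ Chen ∩ Isla ∩ Rania ∩ Maya: 17:00–18:00, 19:00–19:30.
Total common minutes: 60 + 30 = 90.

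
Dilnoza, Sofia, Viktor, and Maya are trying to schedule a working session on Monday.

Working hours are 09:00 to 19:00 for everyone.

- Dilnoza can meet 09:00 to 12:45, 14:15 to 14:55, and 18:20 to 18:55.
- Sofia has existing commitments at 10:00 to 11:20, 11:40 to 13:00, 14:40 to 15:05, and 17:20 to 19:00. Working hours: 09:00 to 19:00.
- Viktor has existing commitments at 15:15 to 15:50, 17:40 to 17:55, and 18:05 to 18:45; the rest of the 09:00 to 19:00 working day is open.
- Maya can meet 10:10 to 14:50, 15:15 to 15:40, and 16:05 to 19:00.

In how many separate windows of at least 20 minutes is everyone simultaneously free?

Sofia free within 09:00–19:00: 09:00–10:00, 11:20–11:40, 13:00–14:40, 15:05–17:20.
Viktor free within 09:00–19:00: 09:00–15:15, 15:50–17:40, 17:55–18:05, 18:45–19:00.
Dilnoza ∩ Sofia: 09:00–10:00, 11:20–11:40, 14:15–14:40.
Dilnoza ∩ Sofia ∩ Viktor: 09:00–10:00, 11:20–11:40, 14:15–14:40.
Dilnoza ∩ Sofia ∩ Viktor ∩ Maya: 11:20–11:40, 14:15–14:40.
Windows ≥ 20 min: 11:20–11:40, 14:15–14:40.
That's 2 windows.

2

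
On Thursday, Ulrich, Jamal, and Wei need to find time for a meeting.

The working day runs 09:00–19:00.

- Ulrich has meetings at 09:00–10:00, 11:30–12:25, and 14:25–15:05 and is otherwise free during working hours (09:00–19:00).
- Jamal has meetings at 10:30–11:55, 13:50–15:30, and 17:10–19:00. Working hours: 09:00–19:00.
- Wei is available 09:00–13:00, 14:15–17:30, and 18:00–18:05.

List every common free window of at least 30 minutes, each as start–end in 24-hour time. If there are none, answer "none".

Ulrich free within 09:00–19:00: 10:00–11:30, 12:25–14:25, 15:05–19:00.
Jamal free within 09:00–19:00: 09:00–10:30, 11:55–13:50, 15:30–17:10.
Ulrich ∩ Jamal: 10:00–10:30, 12:25–13:50, 15:30–17:10.
Ulrich ∩ Jamal ∩ Wei: 10:00–10:30, 12:25–13:00, 15:30–17:10.
Windows ≥ 30 min: 10:00–10:30, 12:25–13:00, 15:30–17:10.

10:00–10:30, 12:25–13:00, 15:30–17:10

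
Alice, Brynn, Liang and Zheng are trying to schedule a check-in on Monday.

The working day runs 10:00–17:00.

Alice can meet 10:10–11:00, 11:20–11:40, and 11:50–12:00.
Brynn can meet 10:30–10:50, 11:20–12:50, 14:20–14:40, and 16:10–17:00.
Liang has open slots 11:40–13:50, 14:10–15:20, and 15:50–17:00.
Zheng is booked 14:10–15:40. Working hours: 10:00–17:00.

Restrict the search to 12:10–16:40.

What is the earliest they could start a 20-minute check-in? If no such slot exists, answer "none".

Zheng free within 10:00–17:00: 10:00–14:10, 15:40–17:00.
Alice ∩ Brynn: 10:30–10:50, 11:20–11:40, 11:50–12:00.
Alice ∩ Brynn ∩ Liang: 11:50–12:00.
Alice ∩ Brynn ∩ Liang ∩ Zheng: 11:50–12:00.
Restricted to 12:10–16:40: (none).
Windows ≥ 20 min: (none).

none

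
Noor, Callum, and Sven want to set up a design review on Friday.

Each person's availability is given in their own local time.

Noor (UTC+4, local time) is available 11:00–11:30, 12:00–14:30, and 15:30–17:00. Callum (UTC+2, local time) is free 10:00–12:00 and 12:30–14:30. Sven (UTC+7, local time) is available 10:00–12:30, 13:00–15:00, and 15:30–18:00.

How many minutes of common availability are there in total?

90 minutes

Noor → UTC: 07:00–07:30, 08:00–10:30, 11:30–13:00.
Callum → UTC: 08:00–10:00, 10:30–12:30.
Sven → UTC: 03:00–05:30, 06:00–08:00, 08:30–11:00.
Noor ∩ Callum: 08:00–10:00, 11:30–12:30.
Noor ∩ Callum ∩ Sven: 08:30–10:00.
Total common minutes: 90.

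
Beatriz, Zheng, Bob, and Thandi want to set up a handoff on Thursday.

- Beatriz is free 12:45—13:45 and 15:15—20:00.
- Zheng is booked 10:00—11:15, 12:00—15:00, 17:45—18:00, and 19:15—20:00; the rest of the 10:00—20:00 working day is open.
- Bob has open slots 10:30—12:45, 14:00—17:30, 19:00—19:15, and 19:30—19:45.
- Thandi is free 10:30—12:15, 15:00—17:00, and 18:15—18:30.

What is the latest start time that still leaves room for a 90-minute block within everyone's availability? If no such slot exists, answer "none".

15:30

Zheng free within 10:00–20:00: 11:15–12:00, 15:00–17:45, 18:00–19:15.
Beatriz ∩ Zheng: 15:15–17:45, 18:00–19:15.
Beatriz ∩ Zheng ∩ Bob: 15:15–17:30, 19:00–19:15.
Beatriz ∩ Zheng ∩ Bob ∩ Thandi: 15:15–17:00.
Windows ≥ 90 min: 15:15–17:00.
Latest start in the last window 15:15–17:00 is 17:00 − 90 min = 15:30.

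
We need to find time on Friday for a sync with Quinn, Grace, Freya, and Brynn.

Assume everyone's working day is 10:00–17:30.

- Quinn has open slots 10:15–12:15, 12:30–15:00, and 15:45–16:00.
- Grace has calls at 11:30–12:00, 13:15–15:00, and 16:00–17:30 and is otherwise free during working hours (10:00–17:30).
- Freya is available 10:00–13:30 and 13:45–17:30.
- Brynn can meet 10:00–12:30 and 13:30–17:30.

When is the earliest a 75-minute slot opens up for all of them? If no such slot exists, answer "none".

Grace free within 10:00–17:30: 10:00–11:30, 12:00–13:15, 15:00–16:00.
Quinn ∩ Grace: 10:15–11:30, 12:00–12:15, 12:30–13:15, 15:45–16:00.
Quinn ∩ Grace ∩ Freya: 10:15–11:30, 12:00–12:15, 12:30–13:15, 15:45–16:00.
Quinn ∩ Grace ∩ Freya ∩ Brynn: 10:15–11:30, 12:00–12:15, 15:45–16:00.
Windows ≥ 75 min: 10:15–11:30.
Earliest such window starts at 10:15.

10:15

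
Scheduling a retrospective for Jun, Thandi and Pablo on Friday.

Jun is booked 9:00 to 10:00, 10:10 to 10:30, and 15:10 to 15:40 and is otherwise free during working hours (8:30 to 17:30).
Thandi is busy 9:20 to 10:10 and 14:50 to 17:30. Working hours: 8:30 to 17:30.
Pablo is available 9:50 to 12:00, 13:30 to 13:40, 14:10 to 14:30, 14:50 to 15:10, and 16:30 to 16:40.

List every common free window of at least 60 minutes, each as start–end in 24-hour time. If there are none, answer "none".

Jun free within 08:30–17:30: 08:30–09:00, 10:00–10:10, 10:30–15:10, 15:40–17:30.
Thandi free within 08:30–17:30: 08:30–09:20, 10:10–14:50.
Jun ∩ Thandi: 08:30–09:00, 10:30–14:50.
Jun ∩ Thandi ∩ Pablo: 10:30–12:00, 13:30–13:40, 14:10–14:30.
Windows ≥ 60 min: 10:30–12:00.

10:30–12:00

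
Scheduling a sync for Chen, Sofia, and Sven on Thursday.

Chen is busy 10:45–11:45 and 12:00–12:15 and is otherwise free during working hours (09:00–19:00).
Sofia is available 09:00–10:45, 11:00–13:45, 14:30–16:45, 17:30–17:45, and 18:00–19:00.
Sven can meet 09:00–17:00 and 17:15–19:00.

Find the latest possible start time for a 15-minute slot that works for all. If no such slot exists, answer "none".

Chen free within 09:00–19:00: 09:00–10:45, 11:45–12:00, 12:15–19:00.
Chen ∩ Sofia: 09:00–10:45, 11:45–12:00, 12:15–13:45, 14:30–16:45, 17:30–17:45, 18:00–19:00.
Chen ∩ Sofia ∩ Sven: 09:00–10:45, 11:45–12:00, 12:15–13:45, 14:30–16:45, 17:30–17:45, 18:00–19:00.
Windows ≥ 15 min: 09:00–10:45, 11:45–12:00, 12:15–13:45, 14:30–16:45, 17:30–17:45, 18:00–19:00.
Latest start in the last window 18:00–19:00 is 19:00 − 15 min = 18:45.

18:45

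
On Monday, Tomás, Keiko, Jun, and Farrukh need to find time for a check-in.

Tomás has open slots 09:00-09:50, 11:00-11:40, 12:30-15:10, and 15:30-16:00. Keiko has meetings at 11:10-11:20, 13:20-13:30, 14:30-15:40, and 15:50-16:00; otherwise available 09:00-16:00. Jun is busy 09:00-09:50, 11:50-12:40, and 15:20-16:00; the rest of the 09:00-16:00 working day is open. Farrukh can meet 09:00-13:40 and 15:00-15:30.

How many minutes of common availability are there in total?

80 minutes

Keiko free within 09:00–16:00: 09:00–11:10, 11:20–13:20, 13:30–14:30, 15:40–15:50.
Jun free within 09:00–16:00: 09:50–11:50, 12:40–15:20.
Tomás ∩ Keiko: 09:00–09:50, 11:00–11:10, 11:20–11:40, 12:30–13:20, 13:30–14:30, 15:40–15:50.
Tomás ∩ Keiko ∩ Jun: 11:00–11:10, 11:20–11:40, 12:40–13:20, 13:30–14:30.
Tomás ∩ Keiko ∩ Jun ∩ Farrukh: 11:00–11:10, 11:20–11:40, 12:40–13:20, 13:30–13:40.
Total common minutes: 10 + 20 + 40 + 10 = 80.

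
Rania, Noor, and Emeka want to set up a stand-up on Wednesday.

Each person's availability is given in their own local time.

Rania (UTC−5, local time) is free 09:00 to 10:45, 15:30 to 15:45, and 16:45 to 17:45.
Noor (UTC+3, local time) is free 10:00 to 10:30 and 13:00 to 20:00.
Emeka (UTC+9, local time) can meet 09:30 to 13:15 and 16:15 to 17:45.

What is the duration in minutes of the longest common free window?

Rania → UTC: 14:00–15:45, 20:30–20:45, 21:45–22:45.
Noor → UTC: 07:00–07:30, 10:00–17:00.
Emeka → UTC: 00:30–04:15, 07:15–08:45.
Rania ∩ Noor: 14:00–15:45.
Rania ∩ Noor ∩ Emeka: (none).
No common window.

0 minutes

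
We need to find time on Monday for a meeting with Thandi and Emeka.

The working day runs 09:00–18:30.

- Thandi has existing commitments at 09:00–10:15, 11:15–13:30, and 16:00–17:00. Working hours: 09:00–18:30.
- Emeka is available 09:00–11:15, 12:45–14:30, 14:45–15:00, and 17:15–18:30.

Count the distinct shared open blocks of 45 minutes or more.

3

Thandi free within 09:00–18:30: 10:15–11:15, 13:30–16:00, 17:00–18:30.
Thandi ∩ Emeka: 10:15–11:15, 13:30–14:30, 14:45–15:00, 17:15–18:30.
Windows ≥ 45 min: 10:15–11:15, 13:30–14:30, 17:15–18:30.
That's 3 windows.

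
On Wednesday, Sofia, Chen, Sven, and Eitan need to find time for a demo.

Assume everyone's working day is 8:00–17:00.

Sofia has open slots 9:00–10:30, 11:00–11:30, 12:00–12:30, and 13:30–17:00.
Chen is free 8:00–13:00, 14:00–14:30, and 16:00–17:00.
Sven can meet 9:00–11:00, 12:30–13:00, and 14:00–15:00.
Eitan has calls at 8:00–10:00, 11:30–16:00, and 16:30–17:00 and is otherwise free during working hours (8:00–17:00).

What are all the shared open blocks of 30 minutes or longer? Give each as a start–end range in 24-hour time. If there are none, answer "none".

Eitan free within 08:00–17:00: 10:00–11:30, 16:00–16:30.
Sofia ∩ Chen: 09:00–10:30, 11:00–11:30, 12:00–12:30, 14:00–14:30, 16:00–17:00.
Sofia ∩ Chen ∩ Sven: 09:00–10:30, 14:00–14:30.
Sofia ∩ Chen ∩ Sven ∩ Eitan: 10:00–10:30.
Windows ≥ 30 min: 10:00–10:30.

10:00–10:30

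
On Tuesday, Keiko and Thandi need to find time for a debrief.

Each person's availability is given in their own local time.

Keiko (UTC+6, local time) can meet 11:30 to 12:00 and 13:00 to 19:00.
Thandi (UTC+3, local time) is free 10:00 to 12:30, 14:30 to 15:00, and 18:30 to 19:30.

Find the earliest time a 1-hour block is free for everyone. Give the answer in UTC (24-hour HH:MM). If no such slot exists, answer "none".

Keiko → UTC: 05:30–06:00, 07:00–13:00.
Thandi → UTC: 07:00–09:30, 11:30–12:00, 15:30–16:30.
Keiko ∩ Thandi: 07:00–09:30, 11:30–12:00.
Windows ≥ 60 min: 07:00–09:30.
Earliest such window starts at 07:00.

07:00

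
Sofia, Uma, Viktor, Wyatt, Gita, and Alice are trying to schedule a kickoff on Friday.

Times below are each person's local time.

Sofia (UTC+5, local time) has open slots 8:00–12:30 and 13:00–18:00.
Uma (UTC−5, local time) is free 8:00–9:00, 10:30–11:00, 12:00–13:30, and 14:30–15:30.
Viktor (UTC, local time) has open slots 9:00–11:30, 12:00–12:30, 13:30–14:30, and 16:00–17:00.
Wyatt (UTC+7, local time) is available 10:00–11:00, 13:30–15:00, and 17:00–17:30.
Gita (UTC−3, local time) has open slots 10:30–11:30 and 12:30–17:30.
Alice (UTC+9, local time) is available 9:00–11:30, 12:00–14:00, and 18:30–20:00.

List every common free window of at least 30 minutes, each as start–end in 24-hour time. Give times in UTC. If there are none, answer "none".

none

Sofia → UTC: 03:00–07:30, 08:00–13:00.
Uma → UTC: 13:00–14:00, 15:30–16:00, 17:00–18:30, 19:30–20:30.
Viktor → UTC: 09:00–11:30, 12:00–12:30, 13:30–14:30, 16:00–17:00.
Wyatt → UTC: 03:00–04:00, 06:30–08:00, 10:00–10:30.
Gita → UTC: 13:30–14:30, 15:30–20:30.
Alice → UTC: 00:00–02:30, 03:00–05:00, 09:30–11:00.
Sofia ∩ Uma: (none).
Sofia ∩ Uma ∩ Viktor: (none).
Sofia ∩ Uma ∩ Viktor ∩ Wyatt: (none).
Sofia ∩ Uma ∩ Viktor ∩ Wyatt ∩ Gita: (none).
Sofia ∩ Uma ∩ Viktor ∩ Wyatt ∩ Gita ∩ Alice: (none).
Windows ≥ 30 min: (none).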